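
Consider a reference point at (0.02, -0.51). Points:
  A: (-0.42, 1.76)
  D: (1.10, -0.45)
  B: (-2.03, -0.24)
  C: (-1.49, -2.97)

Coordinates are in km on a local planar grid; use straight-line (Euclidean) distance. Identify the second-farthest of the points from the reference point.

A

Distance to each, sorted:
C: 2.9 km
A: 2.3 km
B: 2.1 km
D: 1.1 km
The second-farthest is A at 2.3 km.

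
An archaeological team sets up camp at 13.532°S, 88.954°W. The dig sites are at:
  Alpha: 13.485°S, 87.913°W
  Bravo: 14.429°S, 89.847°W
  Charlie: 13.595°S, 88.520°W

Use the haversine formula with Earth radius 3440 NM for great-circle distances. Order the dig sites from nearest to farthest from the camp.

Charlie, Alpha, Bravo

Computing each great-circle distance from 13.532°S, 88.954°W:
Charlie 13.595°S, 88.520°W: 25.6 NM
Alpha 13.485°S, 87.913°W: 60.8 NM
Bravo 14.429°S, 89.847°W: 74.9 NM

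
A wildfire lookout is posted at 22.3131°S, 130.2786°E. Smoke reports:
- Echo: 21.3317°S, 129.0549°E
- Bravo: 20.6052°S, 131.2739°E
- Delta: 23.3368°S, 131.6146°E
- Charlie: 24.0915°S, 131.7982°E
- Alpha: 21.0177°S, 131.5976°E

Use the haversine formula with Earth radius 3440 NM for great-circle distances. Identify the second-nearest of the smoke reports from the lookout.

Delta

Distances from the lookout (22.3131°S, 130.2786°E):
Echo: 90.1 NM
Delta: 96.1 NM
Alpha: 107.1 NM
Bravo: 116.7 NM
Charlie: 135.8 NM
The second-nearest is Delta at 96.1 NM.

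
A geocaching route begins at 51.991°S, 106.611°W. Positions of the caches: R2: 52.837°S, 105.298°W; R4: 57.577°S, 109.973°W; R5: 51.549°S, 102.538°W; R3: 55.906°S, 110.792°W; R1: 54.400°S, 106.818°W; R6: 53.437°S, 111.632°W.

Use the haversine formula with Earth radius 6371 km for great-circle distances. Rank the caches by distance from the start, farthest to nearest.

Computing each great-circle distance from 51.991°S, 106.611°W:
R4 57.577°S, 109.973°W: 657.3 km
R3 55.906°S, 110.792°W: 514.0 km
R6 53.437°S, 111.632°W: 374.4 km
R5 51.549°S, 102.538°W: 284.5 km
R1 54.400°S, 106.818°W: 268.2 km
R2 52.837°S, 105.298°W: 129.5 km

R4, R3, R6, R5, R1, R2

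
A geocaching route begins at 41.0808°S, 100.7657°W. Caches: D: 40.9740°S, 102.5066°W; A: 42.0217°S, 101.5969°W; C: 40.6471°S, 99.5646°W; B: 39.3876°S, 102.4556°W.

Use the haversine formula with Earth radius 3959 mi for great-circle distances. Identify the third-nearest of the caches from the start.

Distances from the start (41.0808°S, 100.7657°W):
C: 69.6 mi
A: 77.9 mi
D: 91.0 mi
B: 147.1 mi
The third-nearest is D at 91.0 mi.

D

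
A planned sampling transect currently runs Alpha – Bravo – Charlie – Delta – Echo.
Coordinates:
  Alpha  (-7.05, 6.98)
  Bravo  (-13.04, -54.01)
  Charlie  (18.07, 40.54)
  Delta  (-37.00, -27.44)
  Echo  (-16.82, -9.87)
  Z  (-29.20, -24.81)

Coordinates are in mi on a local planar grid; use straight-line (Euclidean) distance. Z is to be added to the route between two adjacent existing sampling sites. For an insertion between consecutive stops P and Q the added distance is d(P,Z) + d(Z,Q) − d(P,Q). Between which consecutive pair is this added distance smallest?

Added distance for inserting Z between each consecutive pair:
Alpha–Bravo: 10.8 mi
Bravo–Charlie: 14.5 mi
Charlie–Delta: 1.4 mi
Delta–Echo: 0.9 mi
Smallest added distance is 0.9 mi, inserting between Delta and Echo.

between Delta and Echo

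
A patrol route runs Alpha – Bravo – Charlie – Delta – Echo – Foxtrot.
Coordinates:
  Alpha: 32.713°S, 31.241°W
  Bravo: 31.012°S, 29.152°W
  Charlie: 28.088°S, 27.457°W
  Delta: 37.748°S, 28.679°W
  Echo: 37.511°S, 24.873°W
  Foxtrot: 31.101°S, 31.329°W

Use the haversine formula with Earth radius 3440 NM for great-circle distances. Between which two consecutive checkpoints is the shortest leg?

Alpha–Bravo

Leg distances:
Alpha→Bravo: 147.6 NM
Bravo→Charlie: 196.6 NM
Charlie→Delta: 583.2 NM
Delta→Echo: 181.5 NM
Echo→Foxtrot: 500.3 NM
The shortest leg is Alpha–Bravo at 147.6 NM.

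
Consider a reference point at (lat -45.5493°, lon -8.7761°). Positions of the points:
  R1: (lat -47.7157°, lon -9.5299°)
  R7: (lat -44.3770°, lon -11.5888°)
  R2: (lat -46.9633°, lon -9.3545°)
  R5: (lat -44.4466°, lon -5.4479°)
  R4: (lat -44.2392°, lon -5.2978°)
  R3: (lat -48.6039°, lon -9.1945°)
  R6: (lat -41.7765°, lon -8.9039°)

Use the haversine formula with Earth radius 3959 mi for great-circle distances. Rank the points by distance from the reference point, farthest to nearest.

Distances from the reference point:
R6 (lat -41.7765°, lon -8.9039°): 260.8 mi
R3 (lat -48.6039°, lon -9.1945°): 212.0 mi
R4 (lat -44.2392°, lon -5.2978°): 192.8 mi
R5 (lat -44.4466°, lon -5.4479°): 179.6 mi
R7 (lat -44.3770°, lon -11.5888°): 159.6 mi
R1 (lat -47.7157°, lon -9.5299°): 153.9 mi
R2 (lat -46.9633°, lon -9.3545°): 101.5 mi

R6, R3, R4, R5, R7, R1, R2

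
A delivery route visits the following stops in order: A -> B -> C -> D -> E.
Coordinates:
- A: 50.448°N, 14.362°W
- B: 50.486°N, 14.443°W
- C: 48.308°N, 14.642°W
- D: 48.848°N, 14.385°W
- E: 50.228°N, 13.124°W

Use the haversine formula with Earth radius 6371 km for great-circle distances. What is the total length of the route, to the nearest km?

Leg distances:
A→B: 7.1 km  (cumulative 7.1 km)
B→C: 242.6 km  (cumulative 249.7 km)
C→D: 63.0 km  (cumulative 312.7 km)
D→E: 178.4 km  (cumulative 491.1 km)
Total route length ≈ 491 km.

491 km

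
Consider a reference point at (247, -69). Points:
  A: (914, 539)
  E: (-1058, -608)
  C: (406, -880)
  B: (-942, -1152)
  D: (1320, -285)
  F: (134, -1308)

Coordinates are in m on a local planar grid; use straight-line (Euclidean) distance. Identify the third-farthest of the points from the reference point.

F

Distance to each, sorted:
B: 1608.3 m
E: 1411.9 m
F: 1244.1 m
D: 1094.5 m
A: 902.5 m
C: 826.4 m
The third-farthest is F at 1244.1 m.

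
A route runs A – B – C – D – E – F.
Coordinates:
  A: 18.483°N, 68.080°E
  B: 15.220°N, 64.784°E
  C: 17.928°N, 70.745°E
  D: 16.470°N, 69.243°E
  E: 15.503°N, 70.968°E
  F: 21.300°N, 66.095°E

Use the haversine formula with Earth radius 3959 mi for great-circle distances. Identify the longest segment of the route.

Leg distances:
A→B: 313.6 mi
B→C: 436.8 mi
C→D: 141.3 mi
D→E: 132.6 mi
E→F: 512.3 mi
The longest leg is E–F at 512.3 mi.

E–F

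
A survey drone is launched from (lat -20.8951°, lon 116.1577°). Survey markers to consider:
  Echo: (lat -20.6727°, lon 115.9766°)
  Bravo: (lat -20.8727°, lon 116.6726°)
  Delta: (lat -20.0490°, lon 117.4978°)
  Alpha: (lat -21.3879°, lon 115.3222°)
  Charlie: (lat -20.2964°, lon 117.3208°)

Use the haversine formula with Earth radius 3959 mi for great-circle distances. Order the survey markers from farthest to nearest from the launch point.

Delta, Charlie, Alpha, Bravo, Echo

Computing each great-circle distance from (lat -20.8951°, lon 116.1577°):
Delta (lat -20.0490°, lon 117.4978°): 104.6 mi
Charlie (lat -20.2964°, lon 117.3208°): 85.9 mi
Alpha (lat -21.3879°, lon 115.3222°): 63.7 mi
Bravo (lat -20.8727°, lon 116.6726°): 33.3 mi
Echo (lat -20.6727°, lon 115.9766°): 19.3 mi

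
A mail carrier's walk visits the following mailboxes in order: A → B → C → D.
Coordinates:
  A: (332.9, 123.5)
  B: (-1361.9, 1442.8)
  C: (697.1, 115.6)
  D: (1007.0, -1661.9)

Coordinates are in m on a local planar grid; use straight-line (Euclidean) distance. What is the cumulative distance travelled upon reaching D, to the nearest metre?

6402 m

Leg distances:
A→B: 2147.8 m  (cumulative 2147.8 m)
B→C: 2449.7 m  (cumulative 4597.4 m)
C→D: 1804.3 m  (cumulative 6401.8 m)
Cumulative distance at D ≈ 6402 m.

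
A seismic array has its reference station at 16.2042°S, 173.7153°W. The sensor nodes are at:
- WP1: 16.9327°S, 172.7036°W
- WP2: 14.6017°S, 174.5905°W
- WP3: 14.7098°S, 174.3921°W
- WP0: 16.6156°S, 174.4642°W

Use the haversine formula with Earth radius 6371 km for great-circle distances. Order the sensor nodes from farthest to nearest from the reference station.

Distance from the reference station at 16.2042°S, 173.7153°W to each:
WP2 14.6017°S, 174.5905°W: 201.4 km
WP3 14.7098°S, 174.3921°W: 181.3 km
WP1 16.9327°S, 172.7036°W: 134.9 km
WP0 16.6156°S, 174.4642°W: 92.1 km

WP2, WP3, WP1, WP0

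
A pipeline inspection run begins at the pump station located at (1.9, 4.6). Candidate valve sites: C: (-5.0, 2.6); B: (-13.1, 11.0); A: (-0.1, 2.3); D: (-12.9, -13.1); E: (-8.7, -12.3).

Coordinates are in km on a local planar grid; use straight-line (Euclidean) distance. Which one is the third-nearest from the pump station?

B

Distances from the pump station ((1.9, 4.6)):
A: 3.0 km
C: 7.2 km
B: 16.3 km
E: 19.9 km
D: 23.1 km
The third-nearest is B at 16.3 km.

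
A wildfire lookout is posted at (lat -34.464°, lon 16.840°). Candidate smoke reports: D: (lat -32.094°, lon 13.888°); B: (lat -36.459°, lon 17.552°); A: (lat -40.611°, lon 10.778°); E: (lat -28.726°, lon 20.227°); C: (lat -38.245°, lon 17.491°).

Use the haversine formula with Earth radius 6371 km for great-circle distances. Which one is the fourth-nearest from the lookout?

Distance to each, sorted:
B: 231.0 km
D: 380.4 km
C: 424.4 km
E: 714.0 km
A: 867.2 km
The fourth-nearest is E at 714.0 km.

E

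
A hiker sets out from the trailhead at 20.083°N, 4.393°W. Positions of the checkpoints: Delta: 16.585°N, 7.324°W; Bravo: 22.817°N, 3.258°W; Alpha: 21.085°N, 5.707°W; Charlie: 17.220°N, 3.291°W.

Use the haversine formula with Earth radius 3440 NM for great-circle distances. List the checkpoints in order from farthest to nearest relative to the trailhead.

Distance from the trailhead at 20.083°N, 4.393°W to each:
Delta 16.585°N, 7.324°W: 268.3 NM
Charlie 17.220°N, 3.291°W: 183.0 NM
Bravo 22.817°N, 3.258°W: 176.0 NM
Alpha 21.085°N, 5.707°W: 95.3 NM

Delta, Charlie, Bravo, Alpha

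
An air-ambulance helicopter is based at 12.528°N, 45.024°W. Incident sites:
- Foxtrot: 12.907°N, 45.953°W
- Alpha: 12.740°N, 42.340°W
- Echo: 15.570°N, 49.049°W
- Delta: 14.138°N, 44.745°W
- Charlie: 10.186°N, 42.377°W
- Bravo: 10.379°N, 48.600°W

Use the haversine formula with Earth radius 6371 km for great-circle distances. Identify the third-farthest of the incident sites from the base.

Charlie

Distance to each, sorted:
Echo: 550.3 km
Bravo: 457.1 km
Charlie: 388.7 km
Alpha: 292.2 km
Delta: 181.6 km
Foxtrot: 109.2 km
The third-farthest is Charlie at 388.7 km.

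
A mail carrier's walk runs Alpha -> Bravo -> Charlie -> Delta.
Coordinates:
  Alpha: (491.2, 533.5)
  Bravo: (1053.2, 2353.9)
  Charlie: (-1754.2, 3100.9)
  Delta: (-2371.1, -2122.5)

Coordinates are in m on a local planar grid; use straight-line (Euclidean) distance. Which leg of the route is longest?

Leg distances:
Alpha→Bravo: 1905.2 m
Bravo→Charlie: 2905.1 m
Charlie→Delta: 5259.7 m
The longest leg is Charlie–Delta at 5259.7 m.

Charlie–Delta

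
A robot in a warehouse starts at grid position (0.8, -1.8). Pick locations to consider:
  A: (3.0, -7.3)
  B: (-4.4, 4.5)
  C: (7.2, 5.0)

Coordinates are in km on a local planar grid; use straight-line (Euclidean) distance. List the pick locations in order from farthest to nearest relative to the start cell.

Distances from the start cell:
C (7.2, 5.0): 9.3 km
B (-4.4, 4.5): 8.2 km
A (3.0, -7.3): 5.9 km

C, B, A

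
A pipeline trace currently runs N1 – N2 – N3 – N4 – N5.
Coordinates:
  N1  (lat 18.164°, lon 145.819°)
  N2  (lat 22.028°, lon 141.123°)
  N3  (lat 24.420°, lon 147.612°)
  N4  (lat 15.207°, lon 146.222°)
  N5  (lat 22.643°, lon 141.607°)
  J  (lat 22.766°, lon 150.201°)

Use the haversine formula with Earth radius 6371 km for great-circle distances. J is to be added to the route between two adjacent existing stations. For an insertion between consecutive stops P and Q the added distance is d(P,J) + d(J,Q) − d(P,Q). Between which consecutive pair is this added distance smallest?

between N3 and N4

Added distance for inserting J between each consecutive pair:
N1–N2: 970.5 km
N2–N3: 544.0 km
N3–N4: 225.6 km
N4–N5: 861.7 km
Smallest added distance is 225.6 km, inserting between N3 and N4.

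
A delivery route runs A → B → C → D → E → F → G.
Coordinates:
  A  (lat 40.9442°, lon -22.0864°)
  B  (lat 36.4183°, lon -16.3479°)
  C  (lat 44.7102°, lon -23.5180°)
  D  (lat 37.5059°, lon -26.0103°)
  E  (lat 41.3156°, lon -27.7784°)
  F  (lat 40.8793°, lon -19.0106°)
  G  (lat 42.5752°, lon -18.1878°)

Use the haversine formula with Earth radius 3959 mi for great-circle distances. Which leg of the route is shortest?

F–G

Leg distances:
A→B: 439.8 mi
B→C: 684.9 mi
C→D: 514.4 mi
D→E: 279.6 mi
E→F: 457.4 mi
F→G: 124.6 mi
The shortest leg is F–G at 124.6 mi.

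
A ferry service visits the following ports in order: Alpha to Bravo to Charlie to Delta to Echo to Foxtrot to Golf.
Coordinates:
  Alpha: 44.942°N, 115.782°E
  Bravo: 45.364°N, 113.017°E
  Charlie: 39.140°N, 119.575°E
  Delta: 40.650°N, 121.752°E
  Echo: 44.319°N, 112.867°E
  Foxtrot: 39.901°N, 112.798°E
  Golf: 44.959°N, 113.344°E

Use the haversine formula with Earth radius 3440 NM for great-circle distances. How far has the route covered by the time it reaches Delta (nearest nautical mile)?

728 NM

Leg distances:
Alpha→Bravo: 119.8 NM  (cumulative 119.8 NM)
Bravo→Charlie: 473.5 NM  (cumulative 593.3 NM)
Charlie→Delta: 135.2 NM  (cumulative 728.5 NM)
Cumulative distance at Delta ≈ 728 NM.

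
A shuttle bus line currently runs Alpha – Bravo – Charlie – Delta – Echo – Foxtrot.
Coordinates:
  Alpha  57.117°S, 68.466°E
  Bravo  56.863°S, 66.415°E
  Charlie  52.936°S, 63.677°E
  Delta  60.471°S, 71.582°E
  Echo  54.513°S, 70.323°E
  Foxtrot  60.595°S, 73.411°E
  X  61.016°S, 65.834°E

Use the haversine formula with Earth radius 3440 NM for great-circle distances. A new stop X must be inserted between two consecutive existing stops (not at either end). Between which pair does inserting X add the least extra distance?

Added distance for inserting X between each consecutive pair:
Alpha–Bravo: 428.9 NM
Bravo–Charlie: 486.2 NM
Charlie–Delta: 140.7 NM
Delta–Echo: 227.6 NM
Echo–Foxtrot: 260.7 NM
Smallest added distance is 140.7 NM, inserting between Charlie and Delta.

between Charlie and Delta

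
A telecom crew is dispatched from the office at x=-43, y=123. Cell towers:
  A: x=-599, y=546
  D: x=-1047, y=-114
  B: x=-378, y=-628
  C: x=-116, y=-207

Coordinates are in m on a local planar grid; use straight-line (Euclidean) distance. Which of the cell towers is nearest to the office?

C

Distances from the office (x=-43, y=123):
C: 338.0 m
A: 698.6 m
B: 822.3 m
D: 1031.6 m
The nearest is C at 338.0 m.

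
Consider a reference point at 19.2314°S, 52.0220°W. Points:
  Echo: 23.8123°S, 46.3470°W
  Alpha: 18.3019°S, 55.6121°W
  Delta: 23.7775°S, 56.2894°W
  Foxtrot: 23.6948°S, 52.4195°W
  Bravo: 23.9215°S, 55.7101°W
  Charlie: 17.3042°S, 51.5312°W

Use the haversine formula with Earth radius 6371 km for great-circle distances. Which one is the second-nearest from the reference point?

Distance to each, sorted:
Charlie: 220.5 km
Alpha: 391.8 km
Foxtrot: 498.0 km
Bravo: 646.0 km
Delta: 671.0 km
Echo: 777.0 km
The second-nearest is Alpha at 391.8 km.

Alpha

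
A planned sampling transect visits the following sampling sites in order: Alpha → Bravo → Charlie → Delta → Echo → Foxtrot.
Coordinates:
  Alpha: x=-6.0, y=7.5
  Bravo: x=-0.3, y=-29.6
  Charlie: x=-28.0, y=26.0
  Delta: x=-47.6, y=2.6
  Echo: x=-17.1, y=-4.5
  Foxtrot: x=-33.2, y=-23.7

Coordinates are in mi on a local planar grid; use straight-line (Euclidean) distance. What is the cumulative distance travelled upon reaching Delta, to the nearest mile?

130 mi

Leg distances:
Alpha→Bravo: 37.5 mi  (cumulative 37.5 mi)
Bravo→Charlie: 62.1 mi  (cumulative 99.7 mi)
Charlie→Delta: 30.5 mi  (cumulative 130.2 mi)
Cumulative distance at Delta ≈ 130 mi.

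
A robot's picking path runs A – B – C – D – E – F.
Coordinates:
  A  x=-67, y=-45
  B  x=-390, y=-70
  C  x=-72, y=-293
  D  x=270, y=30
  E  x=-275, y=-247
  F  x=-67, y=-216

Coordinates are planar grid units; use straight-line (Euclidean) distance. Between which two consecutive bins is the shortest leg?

E–F

Leg distances:
A→B: 324.0
B→C: 388.4
C→D: 470.4
D→E: 611.4
E→F: 210.3
The shortest leg is E–F at 210.3.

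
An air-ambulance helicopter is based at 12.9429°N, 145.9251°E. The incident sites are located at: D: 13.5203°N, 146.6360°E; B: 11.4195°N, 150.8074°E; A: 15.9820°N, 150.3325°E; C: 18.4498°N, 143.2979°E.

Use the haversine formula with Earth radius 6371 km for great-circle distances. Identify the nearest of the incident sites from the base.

Distances from the base (12.9429°N, 145.9251°E):
D: 100.2 km
B: 557.0 km
A: 582.5 km
C: 673.8 km
The nearest is D at 100.2 km.

D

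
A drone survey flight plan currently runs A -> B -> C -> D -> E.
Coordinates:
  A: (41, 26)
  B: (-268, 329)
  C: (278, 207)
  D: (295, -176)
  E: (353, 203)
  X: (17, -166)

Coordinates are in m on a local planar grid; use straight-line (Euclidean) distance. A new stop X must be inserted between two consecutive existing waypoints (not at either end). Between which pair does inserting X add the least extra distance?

between A and B

Added distance for inserting X between each consecutive pair:
A–B: 331.9 m
B–C: 467.0 m
C–D: 350.0 m
D–E: 393.8 m
Smallest added distance is 331.9 m, inserting between A and B.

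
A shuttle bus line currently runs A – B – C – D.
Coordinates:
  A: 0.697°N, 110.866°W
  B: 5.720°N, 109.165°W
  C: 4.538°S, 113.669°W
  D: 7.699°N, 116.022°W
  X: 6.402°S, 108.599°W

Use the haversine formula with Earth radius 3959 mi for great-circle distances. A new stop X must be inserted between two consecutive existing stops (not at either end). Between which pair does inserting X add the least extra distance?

between B and C

Added distance for inserting X between each consecutive pair:
A–B: 987.0 mi
B–C: 436.3 mi
C–D: 611.3 mi
Smallest added distance is 436.3 mi, inserting between B and C.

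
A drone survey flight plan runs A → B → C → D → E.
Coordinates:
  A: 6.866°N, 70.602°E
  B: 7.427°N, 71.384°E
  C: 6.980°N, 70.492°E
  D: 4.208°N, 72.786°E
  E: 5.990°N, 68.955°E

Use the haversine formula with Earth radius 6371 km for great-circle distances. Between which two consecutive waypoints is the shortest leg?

A–B

Leg distances:
A→B: 106.5 km
B→C: 110.2 km
C→D: 399.3 km
D→E: 468.3 km
The shortest leg is A–B at 106.5 km.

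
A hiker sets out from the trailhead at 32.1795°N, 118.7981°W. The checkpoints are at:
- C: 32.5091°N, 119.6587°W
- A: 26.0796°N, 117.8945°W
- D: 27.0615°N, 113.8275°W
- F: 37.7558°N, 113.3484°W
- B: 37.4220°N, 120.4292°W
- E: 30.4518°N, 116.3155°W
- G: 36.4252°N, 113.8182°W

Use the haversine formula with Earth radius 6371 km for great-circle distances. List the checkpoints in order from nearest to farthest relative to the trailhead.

Distances from the trailhead:
C 32.5091°N, 119.6587°W: 88.8 km
E 30.4518°N, 116.3155°W: 304.2 km
B 37.4220°N, 120.4292°W: 601.6 km
G 36.4252°N, 113.8182°W: 657.2 km
A 26.0796°N, 117.8945°W: 683.9 km
D 27.0615°N, 113.8275°W: 744.6 km
F 37.7558°N, 113.3484°W: 794.1 km

C, E, B, G, A, D, F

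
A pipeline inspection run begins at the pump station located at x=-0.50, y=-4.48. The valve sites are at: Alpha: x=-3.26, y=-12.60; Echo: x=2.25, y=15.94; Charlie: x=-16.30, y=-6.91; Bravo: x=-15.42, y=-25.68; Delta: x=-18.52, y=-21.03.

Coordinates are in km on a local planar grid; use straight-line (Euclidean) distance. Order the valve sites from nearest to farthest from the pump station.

Distances from the pump station:
Alpha x=-3.26, y=-12.60: 8.6 km
Charlie x=-16.30, y=-6.91: 16.0 km
Echo x=2.25, y=15.94: 20.6 km
Delta x=-18.52, y=-21.03: 24.5 km
Bravo x=-15.42, y=-25.68: 25.9 km

Alpha, Charlie, Echo, Delta, Bravo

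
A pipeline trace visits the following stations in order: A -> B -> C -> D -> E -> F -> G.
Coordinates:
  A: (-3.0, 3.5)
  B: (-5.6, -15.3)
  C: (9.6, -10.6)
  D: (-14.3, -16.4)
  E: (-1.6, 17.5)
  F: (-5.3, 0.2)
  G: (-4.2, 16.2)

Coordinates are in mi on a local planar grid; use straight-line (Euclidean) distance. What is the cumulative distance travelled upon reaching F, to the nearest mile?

Leg distances:
A→B: 19.0 mi  (cumulative 19.0 mi)
B→C: 15.9 mi  (cumulative 34.9 mi)
C→D: 24.6 mi  (cumulative 59.5 mi)
D→E: 36.2 mi  (cumulative 95.7 mi)
E→F: 17.7 mi  (cumulative 113.4 mi)
Cumulative distance at F ≈ 113 mi.

113 mi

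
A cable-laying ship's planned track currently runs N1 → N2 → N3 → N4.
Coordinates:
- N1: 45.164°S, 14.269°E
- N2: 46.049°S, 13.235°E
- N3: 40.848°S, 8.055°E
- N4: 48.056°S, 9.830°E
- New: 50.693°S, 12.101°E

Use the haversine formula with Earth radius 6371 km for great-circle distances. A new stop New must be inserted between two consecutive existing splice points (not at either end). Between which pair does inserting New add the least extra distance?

Added distance for inserting New between each consecutive pair:
N1–N2: 1031.6 km
N2–N3: 948.2 km
N3–N4: 660.8 km
Smallest added distance is 660.8 km, inserting between N3 and N4.

between N3 and N4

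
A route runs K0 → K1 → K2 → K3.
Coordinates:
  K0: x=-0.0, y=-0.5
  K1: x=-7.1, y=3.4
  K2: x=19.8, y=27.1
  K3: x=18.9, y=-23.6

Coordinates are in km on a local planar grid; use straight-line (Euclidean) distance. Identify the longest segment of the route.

K2–K3

Leg distances:
K0→K1: 8.1 km
K1→K2: 35.9 km
K2→K3: 50.7 km
The longest leg is K2–K3 at 50.7 km.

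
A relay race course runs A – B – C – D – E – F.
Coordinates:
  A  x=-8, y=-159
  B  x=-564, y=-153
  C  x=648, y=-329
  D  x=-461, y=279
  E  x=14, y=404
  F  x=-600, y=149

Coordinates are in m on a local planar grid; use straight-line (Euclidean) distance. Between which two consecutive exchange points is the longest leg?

C–D

Leg distances:
A→B: 556.0 m
B→C: 1224.7 m
C→D: 1264.7 m
D→E: 491.2 m
E→F: 664.8 m
The longest leg is C–D at 1264.7 m.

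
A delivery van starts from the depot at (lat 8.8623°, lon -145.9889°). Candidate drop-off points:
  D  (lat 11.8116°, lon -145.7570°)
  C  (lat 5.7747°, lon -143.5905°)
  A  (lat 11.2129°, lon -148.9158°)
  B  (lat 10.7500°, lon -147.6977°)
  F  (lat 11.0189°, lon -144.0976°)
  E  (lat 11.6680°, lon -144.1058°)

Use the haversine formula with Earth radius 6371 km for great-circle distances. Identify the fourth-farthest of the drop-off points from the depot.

D

Distances from the depot ((lat 8.8623°, lon -145.9889°)):
C: 433.4 km
A: 413.5 km
E: 373.9 km
D: 328.9 km
F: 316.9 km
B: 281.3 km
The fourth-farthest is D at 328.9 km.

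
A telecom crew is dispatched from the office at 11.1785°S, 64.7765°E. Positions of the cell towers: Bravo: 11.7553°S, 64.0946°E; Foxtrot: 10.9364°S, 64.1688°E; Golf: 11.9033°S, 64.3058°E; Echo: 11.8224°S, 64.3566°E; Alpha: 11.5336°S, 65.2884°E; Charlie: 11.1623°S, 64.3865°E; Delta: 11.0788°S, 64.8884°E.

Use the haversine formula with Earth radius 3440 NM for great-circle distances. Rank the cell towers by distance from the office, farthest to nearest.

Bravo, Golf, Echo, Foxtrot, Alpha, Charlie, Delta

Computing each great-circle distance from 11.1785°S, 64.7765°E:
Bravo 11.7553°S, 64.0946°E: 53.0 NM
Golf 11.9033°S, 64.3058°E: 51.6 NM
Echo 11.8224°S, 64.3566°E: 45.9 NM
Foxtrot 10.9364°S, 64.1688°E: 38.6 NM
Alpha 11.5336°S, 65.2884°E: 36.9 NM
Charlie 11.1623°S, 64.3865°E: 23.0 NM
Delta 11.0788°S, 64.8884°E: 8.9 NM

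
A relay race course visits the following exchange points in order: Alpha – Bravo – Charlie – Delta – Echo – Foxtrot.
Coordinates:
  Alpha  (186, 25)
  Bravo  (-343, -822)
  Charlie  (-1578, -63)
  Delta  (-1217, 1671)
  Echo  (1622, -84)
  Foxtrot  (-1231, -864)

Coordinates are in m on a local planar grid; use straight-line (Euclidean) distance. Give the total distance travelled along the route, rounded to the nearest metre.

10515 m

Leg distances:
Alpha→Bravo: 998.6 m  (cumulative 998.6 m)
Bravo→Charlie: 1449.6 m  (cumulative 2448.2 m)
Charlie→Delta: 1771.2 m  (cumulative 4219.4 m)
Delta→Echo: 3337.7 m  (cumulative 7557.0 m)
Echo→Foxtrot: 2957.7 m  (cumulative 10514.8 m)
Total route length ≈ 10515 m.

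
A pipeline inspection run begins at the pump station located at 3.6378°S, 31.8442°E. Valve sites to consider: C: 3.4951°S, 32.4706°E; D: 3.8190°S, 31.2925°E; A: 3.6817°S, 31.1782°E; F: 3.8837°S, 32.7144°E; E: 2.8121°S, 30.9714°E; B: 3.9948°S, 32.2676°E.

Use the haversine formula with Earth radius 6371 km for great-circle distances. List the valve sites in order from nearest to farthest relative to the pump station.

Computing each great-circle distance from 3.6378°S, 31.8442°E:
B 3.9948°S, 32.2676°E: 61.5 km
D 3.8190°S, 31.2925°E: 64.4 km
C 3.4951°S, 32.4706°E: 71.3 km
A 3.6817°S, 31.1782°E: 74.1 km
F 3.8837°S, 32.7144°E: 100.4 km
E 2.8121°S, 30.9714°E: 133.5 km

B, D, C, A, F, E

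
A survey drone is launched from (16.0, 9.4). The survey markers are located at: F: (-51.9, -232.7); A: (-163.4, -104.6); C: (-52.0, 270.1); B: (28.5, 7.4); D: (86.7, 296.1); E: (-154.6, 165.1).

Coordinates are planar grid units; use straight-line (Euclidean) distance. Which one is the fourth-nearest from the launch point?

Distances from the launch point ((16.0, 9.4)):
B: 12.7
A: 212.6
E: 231.0
F: 251.4
C: 269.4
D: 295.3
The fourth-nearest is F at 251.4.

F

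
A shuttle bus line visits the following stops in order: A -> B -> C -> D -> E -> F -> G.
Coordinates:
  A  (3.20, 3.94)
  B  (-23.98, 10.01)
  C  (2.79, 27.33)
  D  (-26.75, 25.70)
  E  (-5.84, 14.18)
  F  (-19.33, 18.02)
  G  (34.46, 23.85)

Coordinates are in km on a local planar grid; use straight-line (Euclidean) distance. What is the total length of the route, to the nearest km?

181 km

Leg distances:
A→B: 27.8 km  (cumulative 27.8 km)
B→C: 31.9 km  (cumulative 59.7 km)
C→D: 29.6 km  (cumulative 89.3 km)
D→E: 23.9 km  (cumulative 113.2 km)
E→F: 14.0 km  (cumulative 127.2 km)
F→G: 54.1 km  (cumulative 181.3 km)
Total route length ≈ 181 km.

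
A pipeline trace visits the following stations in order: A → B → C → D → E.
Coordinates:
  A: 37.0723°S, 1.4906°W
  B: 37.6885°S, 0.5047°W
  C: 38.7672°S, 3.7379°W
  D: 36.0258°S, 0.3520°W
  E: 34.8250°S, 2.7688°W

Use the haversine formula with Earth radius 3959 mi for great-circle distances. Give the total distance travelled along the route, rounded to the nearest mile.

684 mi

Leg distances:
A→B: 68.9 mi  (cumulative 68.9 mi)
B→C: 190.7 mi  (cumulative 259.5 mi)
C→D: 265.3 mi  (cumulative 524.9 mi)
D→E: 159.4 mi  (cumulative 684.2 mi)
Total route length ≈ 684 mi.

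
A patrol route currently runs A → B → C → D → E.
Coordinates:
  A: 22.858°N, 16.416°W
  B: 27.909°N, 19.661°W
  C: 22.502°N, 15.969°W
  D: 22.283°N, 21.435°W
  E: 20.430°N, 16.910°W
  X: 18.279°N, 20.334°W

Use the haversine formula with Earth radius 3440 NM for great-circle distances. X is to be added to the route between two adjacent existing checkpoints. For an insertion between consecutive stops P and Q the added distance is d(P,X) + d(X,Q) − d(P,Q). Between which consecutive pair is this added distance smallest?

Added distance for inserting X between each consecutive pair:
A–B: 581.0 NM
B–C: 550.8 NM
C–D: 297.5 NM
D–E: 204.9 NM
Smallest added distance is 204.9 NM, inserting between D and E.

between D and E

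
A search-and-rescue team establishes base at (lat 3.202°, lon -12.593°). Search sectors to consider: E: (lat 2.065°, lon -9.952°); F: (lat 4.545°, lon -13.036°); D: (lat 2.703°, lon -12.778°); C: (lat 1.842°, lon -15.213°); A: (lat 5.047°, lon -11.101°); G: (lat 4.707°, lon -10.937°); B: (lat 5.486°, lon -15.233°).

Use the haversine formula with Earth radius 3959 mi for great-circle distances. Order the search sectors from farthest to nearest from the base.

Distances from the base:
B (lat 5.486°, lon -15.233°): 240.8 mi
C (lat 1.842°, lon -15.213°): 203.8 mi
E (lat 2.065°, lon -9.952°): 198.5 mi
A (lat 5.047°, lon -11.101°): 163.8 mi
G (lat 4.707°, lon -10.937°): 154.4 mi
F (lat 4.545°, lon -13.036°): 97.7 mi
D (lat 2.703°, lon -12.778°): 36.8 mi

B, C, E, A, G, F, D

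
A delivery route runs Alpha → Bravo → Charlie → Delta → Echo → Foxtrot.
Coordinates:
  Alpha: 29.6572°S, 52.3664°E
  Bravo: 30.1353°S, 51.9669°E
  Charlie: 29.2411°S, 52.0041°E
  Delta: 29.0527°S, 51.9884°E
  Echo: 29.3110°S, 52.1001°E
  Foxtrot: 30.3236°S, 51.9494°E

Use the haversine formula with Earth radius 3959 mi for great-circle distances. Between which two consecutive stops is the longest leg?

Leg distances:
Alpha→Bravo: 40.8 mi
Bravo→Charlie: 61.8 mi
Charlie→Delta: 13.1 mi
Delta→Echo: 19.1 mi
Echo→Foxtrot: 70.5 mi
The longest leg is Echo–Foxtrot at 70.5 mi.

Echo–Foxtrot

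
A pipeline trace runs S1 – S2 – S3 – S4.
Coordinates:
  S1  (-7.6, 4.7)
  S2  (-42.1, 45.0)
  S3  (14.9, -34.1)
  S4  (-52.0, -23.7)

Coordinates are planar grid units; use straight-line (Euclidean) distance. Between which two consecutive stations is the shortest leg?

Leg distances:
S1→S2: 53.1
S2→S3: 97.5
S3→S4: 67.7
The shortest leg is S1–S2 at 53.1.

S1–S2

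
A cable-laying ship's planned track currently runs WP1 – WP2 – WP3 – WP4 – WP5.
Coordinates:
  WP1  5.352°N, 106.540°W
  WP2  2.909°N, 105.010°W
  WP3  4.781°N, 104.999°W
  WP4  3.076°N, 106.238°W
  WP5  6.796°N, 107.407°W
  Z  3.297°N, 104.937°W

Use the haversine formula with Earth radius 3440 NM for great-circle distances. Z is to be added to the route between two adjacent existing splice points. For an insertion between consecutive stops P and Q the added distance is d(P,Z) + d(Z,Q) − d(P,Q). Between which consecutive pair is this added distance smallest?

Added distance for inserting Z between each consecutive pair:
WP1–WP2: 7.1 NM
WP2–WP3: 0.5 NM
WP3–WP4: 41.8 NM
WP4–WP5: 101.9 NM
Smallest added distance is 0.5 NM, inserting between WP2 and WP3.

between WP2 and WP3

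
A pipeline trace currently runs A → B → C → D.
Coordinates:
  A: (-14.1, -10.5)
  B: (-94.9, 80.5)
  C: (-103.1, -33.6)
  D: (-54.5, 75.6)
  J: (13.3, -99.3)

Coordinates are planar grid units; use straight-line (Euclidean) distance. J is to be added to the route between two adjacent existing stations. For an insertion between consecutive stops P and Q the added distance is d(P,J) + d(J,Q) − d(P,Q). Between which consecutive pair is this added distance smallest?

between A and B

Added distance for inserting J between each consecutive pair:
A–B: 181.1
B–C: 229.1
C–D: 201.7
Smallest added distance is 181.1, inserting between A and B.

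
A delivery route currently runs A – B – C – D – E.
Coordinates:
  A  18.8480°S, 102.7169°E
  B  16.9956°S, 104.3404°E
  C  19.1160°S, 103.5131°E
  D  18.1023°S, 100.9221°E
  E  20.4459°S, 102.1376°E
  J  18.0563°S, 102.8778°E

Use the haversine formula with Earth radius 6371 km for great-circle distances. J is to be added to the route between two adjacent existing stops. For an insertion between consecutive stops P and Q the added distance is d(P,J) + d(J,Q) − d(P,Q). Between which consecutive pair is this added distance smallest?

Added distance for inserting J between each consecutive pair:
A–B: 16.3 km
B–C: 78.9 km
C–D: 46.9 km
D–E: 193.5 km
Smallest added distance is 16.3 km, inserting between A and B.

between A and B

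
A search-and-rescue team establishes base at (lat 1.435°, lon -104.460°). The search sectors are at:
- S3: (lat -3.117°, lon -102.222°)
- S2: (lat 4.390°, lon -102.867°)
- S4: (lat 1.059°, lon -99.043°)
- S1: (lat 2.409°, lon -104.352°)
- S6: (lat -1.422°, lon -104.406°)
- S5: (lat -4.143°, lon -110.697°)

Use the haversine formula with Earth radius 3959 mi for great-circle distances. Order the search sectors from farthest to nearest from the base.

Computing each great-circle distance from (lat 1.435°, lon -104.460°):
S5 (lat -4.143°, lon -110.697°): 578.0 mi
S4 (lat 1.059°, lon -99.043°): 375.1 mi
S3 (lat -3.117°, lon -102.222°): 350.5 mi
S2 (lat 4.390°, lon -102.867°): 231.9 mi
S6 (lat -1.422°, lon -104.406°): 197.4 mi
S1 (lat 2.409°, lon -104.352°): 67.7 mi

S5, S4, S3, S2, S6, S1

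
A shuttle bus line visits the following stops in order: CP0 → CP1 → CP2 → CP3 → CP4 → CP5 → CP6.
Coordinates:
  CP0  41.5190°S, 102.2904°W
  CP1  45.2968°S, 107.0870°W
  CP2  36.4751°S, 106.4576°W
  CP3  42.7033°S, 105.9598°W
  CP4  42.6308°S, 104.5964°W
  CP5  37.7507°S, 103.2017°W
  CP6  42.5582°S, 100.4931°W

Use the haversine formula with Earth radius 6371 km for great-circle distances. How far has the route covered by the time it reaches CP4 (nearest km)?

Leg distances:
CP0→CP1: 571.3 km  (cumulative 571.3 km)
CP1→CP2: 982.3 km  (cumulative 1553.6 km)
CP2→CP3: 693.9 km  (cumulative 2247.5 km)
CP3→CP4: 111.8 km  (cumulative 2359.2 km)
Cumulative distance at CP4 ≈ 2359 km.

2359 km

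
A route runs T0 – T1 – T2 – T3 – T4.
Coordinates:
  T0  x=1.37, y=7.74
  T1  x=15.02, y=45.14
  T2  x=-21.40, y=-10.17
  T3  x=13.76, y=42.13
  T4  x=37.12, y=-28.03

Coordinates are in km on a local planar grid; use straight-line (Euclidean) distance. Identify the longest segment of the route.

Leg distances:
T0→T1: 39.8 km
T1→T2: 66.2 km
T2→T3: 63.0 km
T3→T4: 73.9 km
The longest leg is T3–T4 at 73.9 km.

T3–T4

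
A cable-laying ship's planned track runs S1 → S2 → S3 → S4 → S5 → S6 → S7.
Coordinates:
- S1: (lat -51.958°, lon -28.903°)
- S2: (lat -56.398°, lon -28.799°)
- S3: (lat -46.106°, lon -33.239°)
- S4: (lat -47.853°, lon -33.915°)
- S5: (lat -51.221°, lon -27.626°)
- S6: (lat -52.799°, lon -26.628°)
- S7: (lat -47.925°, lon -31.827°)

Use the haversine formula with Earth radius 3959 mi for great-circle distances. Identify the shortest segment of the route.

S5–S6

Leg distances:
S1→S2: 306.8 mi
S2→S3: 736.2 mi
S3→S4: 124.8 mi
S4→S5: 365.4 mi
S5→S6: 117.0 mi
S6→S7: 407.1 mi
The shortest leg is S5–S6 at 117.0 mi.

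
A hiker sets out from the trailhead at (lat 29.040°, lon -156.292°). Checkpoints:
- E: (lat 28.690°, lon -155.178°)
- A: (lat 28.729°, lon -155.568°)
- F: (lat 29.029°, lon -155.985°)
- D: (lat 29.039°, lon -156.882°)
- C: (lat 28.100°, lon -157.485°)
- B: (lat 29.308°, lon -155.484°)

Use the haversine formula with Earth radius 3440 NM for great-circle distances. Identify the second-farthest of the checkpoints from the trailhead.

Distances from the trailhead ((lat 29.040°, lon -156.292°)):
C: 84.5 NM
E: 62.2 NM
B: 45.3 NM
A: 42.4 NM
D: 31.0 NM
F: 16.1 NM
The second-farthest is E at 62.2 NM.

E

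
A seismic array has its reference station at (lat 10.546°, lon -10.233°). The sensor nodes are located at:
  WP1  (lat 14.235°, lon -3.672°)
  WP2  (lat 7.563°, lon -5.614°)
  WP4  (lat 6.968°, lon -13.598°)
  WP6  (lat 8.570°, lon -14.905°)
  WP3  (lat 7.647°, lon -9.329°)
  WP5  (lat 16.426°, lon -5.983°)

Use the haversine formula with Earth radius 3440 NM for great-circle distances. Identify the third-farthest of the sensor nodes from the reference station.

Distances from the reference station ((lat 10.546°, lon -10.233°)):
WP1: 443.9 NM
WP5: 431.4 NM
WP2: 327.2 NM
WP6: 301.0 NM
WP4: 293.3 NM
WP3: 182.1 NM
The third-farthest is WP2 at 327.2 NM.

WP2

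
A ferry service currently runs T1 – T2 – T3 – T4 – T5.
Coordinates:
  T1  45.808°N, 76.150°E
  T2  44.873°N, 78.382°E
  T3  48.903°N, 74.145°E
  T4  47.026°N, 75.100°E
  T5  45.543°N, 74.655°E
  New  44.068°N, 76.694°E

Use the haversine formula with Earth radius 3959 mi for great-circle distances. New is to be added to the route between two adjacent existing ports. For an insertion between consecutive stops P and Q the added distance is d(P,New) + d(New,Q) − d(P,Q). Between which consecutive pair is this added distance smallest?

Added distance for inserting New between each consecutive pair:
T1–T2: 97.1 mi
T2–T3: 112.7 mi
T3–T4: 436.8 mi
T4–T5: 256.5 mi
Smallest added distance is 97.1 mi, inserting between T1 and T2.

between T1 and T2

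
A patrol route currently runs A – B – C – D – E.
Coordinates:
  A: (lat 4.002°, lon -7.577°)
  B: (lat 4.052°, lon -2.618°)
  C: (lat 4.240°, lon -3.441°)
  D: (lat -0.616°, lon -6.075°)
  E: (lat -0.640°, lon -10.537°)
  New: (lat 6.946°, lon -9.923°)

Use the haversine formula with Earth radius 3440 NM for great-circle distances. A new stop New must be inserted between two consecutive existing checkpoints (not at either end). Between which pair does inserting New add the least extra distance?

Added distance for inserting New between each consecutive pair:
A–B: 398.4 NM
B–C: 839.2 NM
C–D: 597.5 NM
D–E: 698.2 NM
Smallest added distance is 398.4 NM, inserting between A and B.

between A and B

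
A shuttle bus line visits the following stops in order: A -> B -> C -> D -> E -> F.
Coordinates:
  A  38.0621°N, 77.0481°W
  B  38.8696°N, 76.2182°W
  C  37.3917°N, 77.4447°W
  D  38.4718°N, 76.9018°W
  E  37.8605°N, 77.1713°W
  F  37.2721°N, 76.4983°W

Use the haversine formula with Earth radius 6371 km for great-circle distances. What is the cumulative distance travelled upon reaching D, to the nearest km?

441 km

Leg distances:
A→B: 115.2 km  (cumulative 115.2 km)
B→C: 196.2 km  (cumulative 311.5 km)
C→D: 129.2 km  (cumulative 440.7 km)
Cumulative distance at D ≈ 441 km.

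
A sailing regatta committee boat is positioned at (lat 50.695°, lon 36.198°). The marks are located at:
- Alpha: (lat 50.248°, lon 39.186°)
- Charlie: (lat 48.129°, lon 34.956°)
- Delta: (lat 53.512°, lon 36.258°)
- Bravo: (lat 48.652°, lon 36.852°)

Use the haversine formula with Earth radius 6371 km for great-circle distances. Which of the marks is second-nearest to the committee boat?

Distances from the committee boat ((lat 50.695°, lon 36.198°)):
Alpha: 217.2 km
Bravo: 232.0 km
Charlie: 299.1 km
Delta: 313.3 km
The second-nearest is Bravo at 232.0 km.

Bravo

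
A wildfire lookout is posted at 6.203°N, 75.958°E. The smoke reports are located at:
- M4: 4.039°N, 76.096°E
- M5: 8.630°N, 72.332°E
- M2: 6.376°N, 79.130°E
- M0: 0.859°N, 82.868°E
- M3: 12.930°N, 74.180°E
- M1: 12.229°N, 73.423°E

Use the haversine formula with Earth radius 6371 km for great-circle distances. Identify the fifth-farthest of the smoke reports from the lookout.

M2

Distances from the lookout (6.203°N, 75.958°E):
M0: 970.0 km
M3: 773.0 km
M1: 725.5 km
M5: 482.3 km
M2: 351.1 km
M4: 241.1 km
The fifth-farthest is M2 at 351.1 km.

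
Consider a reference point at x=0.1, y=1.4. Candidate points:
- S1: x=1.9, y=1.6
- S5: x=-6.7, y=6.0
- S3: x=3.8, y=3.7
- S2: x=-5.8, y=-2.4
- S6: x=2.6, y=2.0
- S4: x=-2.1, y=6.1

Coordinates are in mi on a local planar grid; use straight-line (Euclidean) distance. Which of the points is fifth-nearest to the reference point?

Distances from the reference point (x=0.1, y=1.4):
S1: 1.8 mi
S6: 2.6 mi
S3: 4.4 mi
S4: 5.2 mi
S2: 7.0 mi
S5: 8.2 mi
The fifth-nearest is S2 at 7.0 mi.

S2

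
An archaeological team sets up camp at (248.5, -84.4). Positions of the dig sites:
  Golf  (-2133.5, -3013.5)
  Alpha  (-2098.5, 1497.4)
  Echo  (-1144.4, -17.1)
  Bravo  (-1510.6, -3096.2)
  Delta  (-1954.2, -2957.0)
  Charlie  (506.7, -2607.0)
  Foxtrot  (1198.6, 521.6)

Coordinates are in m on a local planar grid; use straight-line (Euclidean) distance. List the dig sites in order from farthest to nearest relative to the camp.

Golf, Delta, Bravo, Alpha, Charlie, Echo, Foxtrot

Computing each straight-line distance from (248.5, -84.4):
Golf (-2133.5, -3013.5): 3775.4 m
Delta (-1954.2, -2957.0): 3619.9 m
Bravo (-1510.6, -3096.2): 3487.9 m
Alpha (-2098.5, 1497.4): 2830.3 m
Charlie (506.7, -2607.0): 2535.8 m
Echo (-1144.4, -17.1): 1394.5 m
Foxtrot (1198.6, 521.6): 1126.9 m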